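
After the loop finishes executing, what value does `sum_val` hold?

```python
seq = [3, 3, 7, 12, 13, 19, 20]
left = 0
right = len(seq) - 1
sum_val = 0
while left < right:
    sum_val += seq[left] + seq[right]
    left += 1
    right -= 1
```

Let's trace through this code step by step.

Initialize: seq = [3, 3, 7, 12, 13, 19, 20]
Initialize: left = 0
Initialize: right = 6
Initialize: sum_val = 0
Entering loop: while left < right:
After iteration 1: left = 1, right = 5, sum_val = 23
After iteration 2: left = 2, right = 4, sum_val = 45
After iteration 3: left = 3, right = 3, sum_val = 65
Loop ends.

Final answer: 65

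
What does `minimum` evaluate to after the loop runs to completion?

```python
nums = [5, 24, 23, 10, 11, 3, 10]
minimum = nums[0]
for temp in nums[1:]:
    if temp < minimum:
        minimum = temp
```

Let's trace through this code step by step.

Initialize: nums = [5, 24, 23, 10, 11, 3, 10]
Initialize: minimum = 5
Entering loop: for temp in nums[1:]:
After iteration 1: temp = 24, minimum = 5
After iteration 2: temp = 23, minimum = 5
After iteration 3: temp = 10, minimum = 5
After iteration 4: temp = 11, minimum = 5
After iteration 5: temp = 3, minimum = 3
After iteration 6: temp = 10, minimum = 3
Loop ends.

Final answer: 3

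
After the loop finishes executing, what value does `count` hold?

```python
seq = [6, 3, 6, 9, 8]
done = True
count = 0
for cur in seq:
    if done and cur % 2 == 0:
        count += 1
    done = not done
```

Let's trace through this code step by step.

Initialize: seq = [6, 3, 6, 9, 8]
Initialize: done = True
Initialize: count = 0
Entering loop: for cur in seq:
After iteration 1: cur = 6, done = False, count = 1
After iteration 2: cur = 3, done = True, count = 1
After iteration 3: cur = 6, done = False, count = 2
After iteration 4: cur = 9, done = True, count = 2
After iteration 5: cur = 8, done = False, count = 3
Loop ends.

Final answer: 3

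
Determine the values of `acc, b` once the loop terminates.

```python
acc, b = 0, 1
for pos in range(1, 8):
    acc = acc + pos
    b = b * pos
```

Let's trace through this code step by step.

Initialize: acc = 0
Initialize: b = 1
Entering loop: for pos in range(1, 8):
After iteration 1: pos = 1, acc = 1, b = 1
After iteration 2: pos = 2, acc = 3, b = 2
After iteration 3: pos = 3, acc = 6, b = 6
After iteration 4: pos = 4, acc = 10, b = 24
After iteration 5: pos = 5, acc = 15, b = 120
After iteration 6: pos = 6, acc = 21, b = 720
After iteration 7: pos = 7, acc = 28, b = 5040
Loop ends.

Final answer: 28, 5040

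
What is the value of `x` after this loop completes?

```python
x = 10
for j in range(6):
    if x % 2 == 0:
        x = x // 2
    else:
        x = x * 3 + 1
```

Let's trace through this code step by step.

Initialize: x = 10
Entering loop: for j in range(6):
After iteration 1: j = 0, x = 5
After iteration 2: j = 1, x = 16
After iteration 3: j = 2, x = 8
After iteration 4: j = 3, x = 4
After iteration 5: j = 4, x = 2
After iteration 6: j = 5, x = 1
Loop ends.

Final answer: 1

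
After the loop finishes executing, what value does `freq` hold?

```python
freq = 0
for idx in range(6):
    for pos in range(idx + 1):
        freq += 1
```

Let's trace through this code step by step.

Initialize: freq = 0
Entering loop: for idx in range(6):
After iteration 1: idx = 0, freq = 1, pos = 0
After iteration 2: idx = 1, freq = 3, pos = 1
After iteration 3: idx = 2, freq = 6, pos = 2
After iteration 4: idx = 3, freq = 10, pos = 3
After iteration 5: idx = 4, freq = 15, pos = 4
After iteration 6: idx = 5, freq = 21, pos = 5
Loop ends.

Final answer: 21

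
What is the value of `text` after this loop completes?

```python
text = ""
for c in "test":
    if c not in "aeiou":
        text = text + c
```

Let's trace through this code step by step.

Initialize: text = ''
Entering loop: for c in "test":
After iteration 1: c = 't', text = 't'
After iteration 2: c = 'e', text = 't'
After iteration 3: c = 's', text = 'ts'
After iteration 4: c = 't', text = 'tst'
Loop ends.

Final answer: 'tst'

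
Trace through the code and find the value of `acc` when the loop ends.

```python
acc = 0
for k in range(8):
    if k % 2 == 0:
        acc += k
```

Let's trace through this code step by step.

Initialize: acc = 0
Entering loop: for k in range(8):
After iteration 1: k = 0, acc = 0
After iteration 2: k = 1, acc = 0
After iteration 3: k = 2, acc = 2
After iteration 4: k = 3, acc = 2
After iteration 5: k = 4, acc = 6
After iteration 6: k = 5, acc = 6
After iteration 7: k = 6, acc = 12
After iteration 8: k = 7, acc = 12
Loop ends.

Final answer: 12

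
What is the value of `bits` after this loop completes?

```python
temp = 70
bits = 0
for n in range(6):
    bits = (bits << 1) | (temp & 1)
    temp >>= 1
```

Let's trace through this code step by step.

Initialize: temp = 70
Initialize: bits = 0
Entering loop: for n in range(6):
After iteration 1: n = 0, temp = 35, bits = 0
After iteration 2: n = 1, temp = 17, bits = 1
After iteration 3: n = 2, temp = 8, bits = 3
After iteration 4: n = 3, temp = 4, bits = 6
After iteration 5: n = 4, temp = 2, bits = 12
After iteration 6: n = 5, temp = 1, bits = 24
Loop ends.

Final answer: 24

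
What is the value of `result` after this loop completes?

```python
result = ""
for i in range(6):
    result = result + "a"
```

Let's trace through this code step by step.

Initialize: result = ''
Entering loop: for i in range(6):
After iteration 1: i = 0, result = 'a'
After iteration 2: i = 1, result = 'aa'
After iteration 3: i = 2, result = 'aaa'
After iteration 4: i = 3, result = 'aaaa'
After iteration 5: i = 4, result = 'aaaaa'
After iteration 6: i = 5, result = 'aaaaaa'
Loop ends.

Final answer: 'aaaaaa'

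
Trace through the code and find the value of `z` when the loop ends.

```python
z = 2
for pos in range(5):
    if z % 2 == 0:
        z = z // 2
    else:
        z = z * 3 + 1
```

Let's trace through this code step by step.

Initialize: z = 2
Entering loop: for pos in range(5):
After iteration 1: pos = 0, z = 1
After iteration 2: pos = 1, z = 4
After iteration 3: pos = 2, z = 2
After iteration 4: pos = 3, z = 1
After iteration 5: pos = 4, z = 4
Loop ends.

Final answer: 4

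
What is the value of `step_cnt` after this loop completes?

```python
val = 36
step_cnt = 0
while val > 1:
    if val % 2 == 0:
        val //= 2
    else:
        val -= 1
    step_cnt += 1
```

Let's trace through this code step by step.

Initialize: val = 36
Initialize: step_cnt = 0
Entering loop: while val > 1:
After iteration 1: val = 18, step_cnt = 1
After iteration 2: val = 9, step_cnt = 2
After iteration 3: val = 8, step_cnt = 3
After iteration 4: val = 4, step_cnt = 4
After iteration 5: val = 2, step_cnt = 5
After iteration 6: val = 1, step_cnt = 6
Loop ends.

Final answer: 6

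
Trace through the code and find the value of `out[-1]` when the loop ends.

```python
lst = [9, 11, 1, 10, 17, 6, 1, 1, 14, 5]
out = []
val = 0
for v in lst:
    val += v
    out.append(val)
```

Let's trace through this code step by step.

Initialize: lst = [9, 11, 1, 10, 17, 6, 1, 1, 14, 5]
Initialize: out = []
Initialize: val = 0
Entering loop: for v in lst:
After iteration 1: v = 9, out = [9], val = 9
After iteration 2: v = 11, out = [9, 20], val = 20
After iteration 3: v = 1, out = [9, 20, 21], val = 21
After iteration 4: v = 10, out = [9, 20, 21, 31], val = 31
After iteration 5: v = 17, out = [9, 20, 21, 31, 48], val = 48
After iteration 6: v = 6, out = [9, 20, 21, 31, 48, 54], val = 54
After iteration 7: v = 1, out = [9, 20, 21, 31, 48, 54, 55], val = 55
After iteration 8: v = 1, out = [9, 20, 21, 31, 48, 54, 55, 56], val = 56
After iteration 9: v = 14, out = [9, 20, 21, 31, 48, 54, 55, 56, 70], val = 70
After iteration 10: v = 5, out = [9, 20, 21, 31, 48, 54, 55, 56, 70, 75], val = 75
Loop ends.
out[-1] = 75

Final answer: 75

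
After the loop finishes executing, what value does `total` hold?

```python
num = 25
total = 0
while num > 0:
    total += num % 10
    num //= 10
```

Let's trace through this code step by step.

Initialize: num = 25
Initialize: total = 0
Entering loop: while num > 0:
After iteration 1: num = 2, total = 5
After iteration 2: num = 0, total = 7
Loop ends.

Final answer: 7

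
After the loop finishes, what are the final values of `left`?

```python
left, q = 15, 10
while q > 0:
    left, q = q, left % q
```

Let's trace through this code step by step.

Initialize: left = 15
Initialize: q = 10
Entering loop: while q > 0:
After iteration 1: left = 10, q = 5
After iteration 2: left = 5, q = 0
Loop ends.

Final answer: 5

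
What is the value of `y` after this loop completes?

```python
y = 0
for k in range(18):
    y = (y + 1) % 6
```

Let's trace through this code step by step.

Initialize: y = 0
Entering loop: for k in range(18):
After iteration 1: k = 0, y = 1
After iteration 2: k = 1, y = 2
After iteration 3: k = 2, y = 3
After iteration 4: k = 3, y = 4
After iteration 5: k = 4, y = 5
After iteration 6: k = 5, y = 0
After iteration 7: k = 6, y = 1
After iteration 8: k = 7, y = 2
After iteration 9: k = 8, y = 3
After iteration 10: k = 9, y = 4
After iteration 11: k = 10, y = 5
After iteration 12: k = 11, y = 0
After iteration 13: k = 12, y = 1
After iteration 14: k = 13, y = 2
After iteration 15: k = 14, y = 3
After iteration 16: k = 15, y = 4
After iteration 17: k = 16, y = 5
After iteration 18: k = 17, y = 0
Loop ends.

Final answer: 0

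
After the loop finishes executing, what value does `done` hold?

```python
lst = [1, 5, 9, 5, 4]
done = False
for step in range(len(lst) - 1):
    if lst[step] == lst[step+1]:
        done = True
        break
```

Let's trace through this code step by step.

Initialize: lst = [1, 5, 9, 5, 4]
Initialize: done = False
Entering loop: for step in range(len(lst) - 1):
After iteration 1: step = 0, done = False
After iteration 2: step = 1, done = False
After iteration 3: step = 2, done = False
After iteration 4: step = 3, done = False
Loop ends.

Final answer: False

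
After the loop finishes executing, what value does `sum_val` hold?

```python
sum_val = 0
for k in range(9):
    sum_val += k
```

Let's trace through this code step by step.

Initialize: sum_val = 0
Entering loop: for k in range(9):
After iteration 1: k = 0, sum_val = 0
After iteration 2: k = 1, sum_val = 1
After iteration 3: k = 2, sum_val = 3
After iteration 4: k = 3, sum_val = 6
After iteration 5: k = 4, sum_val = 10
After iteration 6: k = 5, sum_val = 15
After iteration 7: k = 6, sum_val = 21
After iteration 8: k = 7, sum_val = 28
After iteration 9: k = 8, sum_val = 36
Loop ends.

Final answer: 36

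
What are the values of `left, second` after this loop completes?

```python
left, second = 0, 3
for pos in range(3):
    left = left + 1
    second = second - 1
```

Let's trace through this code step by step.

Initialize: left = 0
Initialize: second = 3
Entering loop: for pos in range(3):
After iteration 1: pos = 0, left = 1, second = 2
After iteration 2: pos = 1, left = 2, second = 1
After iteration 3: pos = 2, left = 3, second = 0
Loop ends.

Final answer: 3, 0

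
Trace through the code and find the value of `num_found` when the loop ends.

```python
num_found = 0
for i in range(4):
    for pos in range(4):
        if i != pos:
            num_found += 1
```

Let's trace through this code step by step.

Initialize: num_found = 0
Entering loop: for i in range(4):
After iteration 1: i = 0, num_found = 3
After iteration 2: i = 1, num_found = 6
After iteration 3: i = 2, num_found = 9
After iteration 4: i = 3, num_found = 12
Loop ends.

Final answer: 12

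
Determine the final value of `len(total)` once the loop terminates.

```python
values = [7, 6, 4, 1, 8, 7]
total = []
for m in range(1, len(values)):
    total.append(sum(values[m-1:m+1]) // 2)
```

Let's trace through this code step by step.

Initialize: values = [7, 6, 4, 1, 8, 7]
Initialize: total = []
Entering loop: for m in range(1, len(values)):
After iteration 1: m = 1, total = [6]
After iteration 2: m = 2, total = [6, 5]
After iteration 3: m = 3, total = [6, 5, 2]
After iteration 4: m = 4, total = [6, 5, 2, 4]
After iteration 5: m = 5, total = [6, 5, 2, 4, 7]
Loop ends.
len(total) = 5

Final answer: 5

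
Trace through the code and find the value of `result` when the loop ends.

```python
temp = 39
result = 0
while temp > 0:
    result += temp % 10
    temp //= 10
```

Let's trace through this code step by step.

Initialize: temp = 39
Initialize: result = 0
Entering loop: while temp > 0:
After iteration 1: temp = 3, result = 9
After iteration 2: temp = 0, result = 12
Loop ends.

Final answer: 12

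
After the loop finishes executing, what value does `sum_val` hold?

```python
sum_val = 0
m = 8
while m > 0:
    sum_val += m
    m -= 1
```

Let's trace through this code step by step.

Initialize: sum_val = 0
Initialize: m = 8
Entering loop: while m > 0:
After iteration 1: sum_val = 8, m = 7
After iteration 2: sum_val = 15, m = 6
After iteration 3: sum_val = 21, m = 5
After iteration 4: sum_val = 26, m = 4
After iteration 5: sum_val = 30, m = 3
After iteration 6: sum_val = 33, m = 2
After iteration 7: sum_val = 35, m = 1
After iteration 8: sum_val = 36, m = 0
Loop ends.

Final answer: 36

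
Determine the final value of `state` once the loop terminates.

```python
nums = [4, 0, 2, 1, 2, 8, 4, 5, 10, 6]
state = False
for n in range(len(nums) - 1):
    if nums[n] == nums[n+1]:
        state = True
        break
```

Let's trace through this code step by step.

Initialize: nums = [4, 0, 2, 1, 2, 8, 4, 5, 10, 6]
Initialize: state = False
Entering loop: for n in range(len(nums) - 1):
After iteration 1: n = 0, state = False
After iteration 2: n = 1, state = False
After iteration 3: n = 2, state = False
After iteration 4: n = 3, state = False
After iteration 5: n = 4, state = False
After iteration 6: n = 5, state = False
After iteration 7: n = 6, state = False
After iteration 8: n = 7, state = False
After iteration 9: n = 8, state = False
Loop ends.

Final answer: False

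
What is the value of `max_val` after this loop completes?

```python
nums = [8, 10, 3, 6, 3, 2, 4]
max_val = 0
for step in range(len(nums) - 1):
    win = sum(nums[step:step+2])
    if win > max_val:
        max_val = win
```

Let's trace through this code step by step.

Initialize: nums = [8, 10, 3, 6, 3, 2, 4]
Initialize: max_val = 0
Entering loop: for step in range(len(nums) - 1):
After iteration 1: step = 0, max_val = 18, win = 18
After iteration 2: step = 1, max_val = 18, win = 13
After iteration 3: step = 2, max_val = 18, win = 9
After iteration 4: step = 3, max_val = 18, win = 9
After iteration 5: step = 4, max_val = 18, win = 5
After iteration 6: step = 5, max_val = 18, win = 6
Loop ends.

Final answer: 18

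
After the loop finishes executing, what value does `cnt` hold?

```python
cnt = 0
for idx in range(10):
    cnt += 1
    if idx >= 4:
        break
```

Let's trace through this code step by step.

Initialize: cnt = 0
Entering loop: for idx in range(10):
After iteration 1: idx = 0, cnt = 1
After iteration 2: idx = 1, cnt = 2
After iteration 3: idx = 2, cnt = 3
After iteration 4: idx = 3, cnt = 4
After iteration 5: idx = 4, cnt = 5
Loop ends.

Final answer: 5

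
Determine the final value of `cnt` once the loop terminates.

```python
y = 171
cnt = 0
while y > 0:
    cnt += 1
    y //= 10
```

Let's trace through this code step by step.

Initialize: y = 171
Initialize: cnt = 0
Entering loop: while y > 0:
After iteration 1: y = 17, cnt = 1
After iteration 2: y = 1, cnt = 2
After iteration 3: y = 0, cnt = 3
Loop ends.

Final answer: 3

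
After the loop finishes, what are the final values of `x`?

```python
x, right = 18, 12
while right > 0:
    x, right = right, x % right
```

Let's trace through this code step by step.

Initialize: x = 18
Initialize: right = 12
Entering loop: while right > 0:
After iteration 1: x = 12, right = 6
After iteration 2: x = 6, right = 0
Loop ends.

Final answer: 6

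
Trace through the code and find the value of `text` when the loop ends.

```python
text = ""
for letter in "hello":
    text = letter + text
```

Let's trace through this code step by step.

Initialize: text = ''
Entering loop: for letter in "hello":
After iteration 1: letter = 'h', text = 'h'
After iteration 2: letter = 'e', text = 'eh'
After iteration 3: letter = 'l', text = 'leh'
After iteration 4: letter = 'l', text = 'lleh'
After iteration 5: letter = 'o', text = 'olleh'
Loop ends.

Final answer: 'olleh'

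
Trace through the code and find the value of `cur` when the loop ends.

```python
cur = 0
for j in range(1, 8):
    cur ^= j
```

Let's trace through this code step by step.

Initialize: cur = 0
Entering loop: for j in range(1, 8):
After iteration 1: j = 1, cur = 1
After iteration 2: j = 2, cur = 3
After iteration 3: j = 3, cur = 0
After iteration 4: j = 4, cur = 4
After iteration 5: j = 5, cur = 1
After iteration 6: j = 6, cur = 7
After iteration 7: j = 7, cur = 0
Loop ends.

Final answer: 0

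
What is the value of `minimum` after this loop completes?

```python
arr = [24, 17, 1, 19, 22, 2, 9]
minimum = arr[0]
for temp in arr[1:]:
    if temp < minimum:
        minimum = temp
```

Let's trace through this code step by step.

Initialize: arr = [24, 17, 1, 19, 22, 2, 9]
Initialize: minimum = 24
Entering loop: for temp in arr[1:]:
After iteration 1: temp = 17, minimum = 17
After iteration 2: temp = 1, minimum = 1
After iteration 3: temp = 19, minimum = 1
After iteration 4: temp = 22, minimum = 1
After iteration 5: temp = 2, minimum = 1
After iteration 6: temp = 9, minimum = 1
Loop ends.

Final answer: 1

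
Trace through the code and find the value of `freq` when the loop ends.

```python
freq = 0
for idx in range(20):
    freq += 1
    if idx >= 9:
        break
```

Let's trace through this code step by step.

Initialize: freq = 0
Entering loop: for idx in range(20):
After iteration 1: idx = 0, freq = 1
After iteration 2: idx = 1, freq = 2
After iteration 3: idx = 2, freq = 3
After iteration 4: idx = 3, freq = 4
After iteration 5: idx = 4, freq = 5
After iteration 6: idx = 5, freq = 6
After iteration 7: idx = 6, freq = 7
After iteration 8: idx = 7, freq = 8
After iteration 9: idx = 8, freq = 9
After iteration 10: idx = 9, freq = 10
Loop ends.

Final answer: 10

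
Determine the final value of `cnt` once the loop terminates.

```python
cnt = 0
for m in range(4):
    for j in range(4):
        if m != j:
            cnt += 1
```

Let's trace through this code step by step.

Initialize: cnt = 0
Entering loop: for m in range(4):
After iteration 1: m = 0, cnt = 3
After iteration 2: m = 1, cnt = 6
After iteration 3: m = 2, cnt = 9
After iteration 4: m = 3, cnt = 12
Loop ends.

Final answer: 12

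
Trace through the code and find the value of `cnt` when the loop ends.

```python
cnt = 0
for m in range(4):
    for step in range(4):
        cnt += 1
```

Let's trace through this code step by step.

Initialize: cnt = 0
Entering loop: for m in range(4):
After iteration 1: m = 0, cnt = 4
After iteration 2: m = 1, cnt = 8
After iteration 3: m = 2, cnt = 12
After iteration 4: m = 3, cnt = 16
Loop ends.

Final answer: 16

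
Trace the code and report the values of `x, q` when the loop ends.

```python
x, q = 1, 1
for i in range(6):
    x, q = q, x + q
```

Let's trace through this code step by step.

Initialize: x = 1
Initialize: q = 1
Entering loop: for i in range(6):
After iteration 1: i = 0, x = 1, q = 2
After iteration 2: i = 1, x = 2, q = 3
After iteration 3: i = 2, x = 3, q = 5
After iteration 4: i = 3, x = 5, q = 8
After iteration 5: i = 4, x = 8, q = 13
After iteration 6: i = 5, x = 13, q = 21
Loop ends.

Final answer: 13, 21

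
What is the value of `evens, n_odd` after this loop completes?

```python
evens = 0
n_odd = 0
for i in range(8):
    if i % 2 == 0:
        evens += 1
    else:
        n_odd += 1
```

Let's trace through this code step by step.

Initialize: evens = 0
Initialize: n_odd = 0
Entering loop: for i in range(8):
After iteration 1: i = 0, evens = 1, n_odd = 0
After iteration 2: i = 1, evens = 1, n_odd = 1
After iteration 3: i = 2, evens = 2, n_odd = 1
After iteration 4: i = 3, evens = 2, n_odd = 2
After iteration 5: i = 4, evens = 3, n_odd = 2
After iteration 6: i = 5, evens = 3, n_odd = 3
After iteration 7: i = 6, evens = 4, n_odd = 3
After iteration 8: i = 7, evens = 4, n_odd = 4
Loop ends.

Final answer: 4, 4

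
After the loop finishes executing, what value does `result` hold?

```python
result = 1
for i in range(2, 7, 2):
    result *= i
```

Let's trace through this code step by step.

Initialize: result = 1
Entering loop: for i in range(2, 7, 2):
After iteration 1: i = 2, result = 2
After iteration 2: i = 4, result = 8
After iteration 3: i = 6, result = 48
Loop ends.

Final answer: 48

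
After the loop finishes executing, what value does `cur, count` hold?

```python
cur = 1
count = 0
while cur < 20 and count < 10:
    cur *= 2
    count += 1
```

Let's trace through this code step by step.

Initialize: cur = 1
Initialize: count = 0
Entering loop: while cur < 20 and count < 10:
After iteration 1: cur = 2, count = 1
After iteration 2: cur = 4, count = 2
After iteration 3: cur = 8, count = 3
After iteration 4: cur = 16, count = 4
After iteration 5: cur = 32, count = 5
Loop ends.

Final answer: 32, 5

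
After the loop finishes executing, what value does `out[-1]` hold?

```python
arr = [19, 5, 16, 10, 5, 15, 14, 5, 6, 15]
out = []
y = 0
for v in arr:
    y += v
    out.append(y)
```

Let's trace through this code step by step.

Initialize: arr = [19, 5, 16, 10, 5, 15, 14, 5, 6, 15]
Initialize: out = []
Initialize: y = 0
Entering loop: for v in arr:
After iteration 1: v = 19, out = [19], y = 19
After iteration 2: v = 5, out = [19, 24], y = 24
After iteration 3: v = 16, out = [19, 24, 40], y = 40
After iteration 4: v = 10, out = [19, 24, 40, 50], y = 50
After iteration 5: v = 5, out = [19, 24, 40, 50, 55], y = 55
After iteration 6: v = 15, out = [19, 24, 40, 50, 55, 70], y = 70
After iteration 7: v = 14, out = [19, 24, 40, 50, 55, 70, 84], y = 84
After iteration 8: v = 5, out = [19, 24, 40, 50, 55, 70, 84, 89], y = 89
After iteration 9: v = 6, out = [19, 24, 40, 50, 55, 70, 84, 89, 95], y = 95
After iteration 10: v = 15, out = [19, 24, 40, 50, 55, 70, 84, 89, 95, 110], y = 110
Loop ends.
out[-1] = 110

Final answer: 110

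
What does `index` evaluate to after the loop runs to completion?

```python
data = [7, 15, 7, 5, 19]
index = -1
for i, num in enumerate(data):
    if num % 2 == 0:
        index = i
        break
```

Let's trace through this code step by step.

Initialize: data = [7, 15, 7, 5, 19]
Initialize: index = -1
Entering loop: for i, num in enumerate(data):
After iteration 1: i = 0, num = 7, index = -1
After iteration 2: i = 1, num = 15, index = -1
After iteration 3: i = 2, num = 7, index = -1
After iteration 4: i = 3, num = 5, index = -1
After iteration 5: i = 4, num = 19, index = -1
Loop ends.

Final answer: -1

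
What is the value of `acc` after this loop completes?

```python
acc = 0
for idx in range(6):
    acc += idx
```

Let's trace through this code step by step.

Initialize: acc = 0
Entering loop: for idx in range(6):
After iteration 1: idx = 0, acc = 0
After iteration 2: idx = 1, acc = 1
After iteration 3: idx = 2, acc = 3
After iteration 4: idx = 3, acc = 6
After iteration 5: idx = 4, acc = 10
After iteration 6: idx = 5, acc = 15
Loop ends.

Final answer: 15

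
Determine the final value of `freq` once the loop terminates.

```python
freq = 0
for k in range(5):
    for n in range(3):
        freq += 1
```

Let's trace through this code step by step.

Initialize: freq = 0
Entering loop: for k in range(5):
After iteration 1: k = 0, freq = 3
After iteration 2: k = 1, freq = 6
After iteration 3: k = 2, freq = 9
After iteration 4: k = 3, freq = 12
After iteration 5: k = 4, freq = 15
Loop ends.

Final answer: 15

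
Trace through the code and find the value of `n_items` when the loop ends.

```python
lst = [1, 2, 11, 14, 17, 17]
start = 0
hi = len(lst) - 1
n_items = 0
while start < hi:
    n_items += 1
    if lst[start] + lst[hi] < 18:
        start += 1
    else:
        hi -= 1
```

Let's trace through this code step by step.

Initialize: lst = [1, 2, 11, 14, 17, 17]
Initialize: start = 0
Initialize: hi = 5
Initialize: n_items = 0
Entering loop: while start < hi:
After iteration 1: start = 0, hi = 4, n_items = 1
After iteration 2: start = 0, hi = 3, n_items = 2
After iteration 3: start = 1, hi = 3, n_items = 3
After iteration 4: start = 2, hi = 3, n_items = 4
After iteration 5: start = 2, hi = 2, n_items = 5
Loop ends.

Final answer: 5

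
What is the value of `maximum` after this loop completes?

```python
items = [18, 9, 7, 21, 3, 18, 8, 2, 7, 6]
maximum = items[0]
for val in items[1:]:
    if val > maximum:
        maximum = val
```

Let's trace through this code step by step.

Initialize: items = [18, 9, 7, 21, 3, 18, 8, 2, 7, 6]
Initialize: maximum = 18
Entering loop: for val in items[1:]:
After iteration 1: val = 9, maximum = 18
After iteration 2: val = 7, maximum = 18
After iteration 3: val = 21, maximum = 21
After iteration 4: val = 3, maximum = 21
After iteration 5: val = 18, maximum = 21
After iteration 6: val = 8, maximum = 21
After iteration 7: val = 2, maximum = 21
After iteration 8: val = 7, maximum = 21
After iteration 9: val = 6, maximum = 21
Loop ends.

Final answer: 21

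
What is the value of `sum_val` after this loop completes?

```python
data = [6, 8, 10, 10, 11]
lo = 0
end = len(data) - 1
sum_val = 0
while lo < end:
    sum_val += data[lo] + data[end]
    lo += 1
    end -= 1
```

Let's trace through this code step by step.

Initialize: data = [6, 8, 10, 10, 11]
Initialize: lo = 0
Initialize: end = 4
Initialize: sum_val = 0
Entering loop: while lo < end:
After iteration 1: lo = 1, end = 3, sum_val = 17
After iteration 2: lo = 2, end = 2, sum_val = 35
Loop ends.

Final answer: 35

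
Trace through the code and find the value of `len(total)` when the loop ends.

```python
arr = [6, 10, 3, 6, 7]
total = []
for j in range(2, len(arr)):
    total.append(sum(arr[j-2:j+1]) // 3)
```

Let's trace through this code step by step.

Initialize: arr = [6, 10, 3, 6, 7]
Initialize: total = []
Entering loop: for j in range(2, len(arr)):
After iteration 1: j = 2, total = [6]
After iteration 2: j = 3, total = [6, 6]
After iteration 3: j = 4, total = [6, 6, 5]
Loop ends.
len(total) = 3

Final answer: 3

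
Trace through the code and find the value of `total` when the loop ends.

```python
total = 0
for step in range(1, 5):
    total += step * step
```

Let's trace through this code step by step.

Initialize: total = 0
Entering loop: for step in range(1, 5):
After iteration 1: step = 1, total = 1
After iteration 2: step = 2, total = 5
After iteration 3: step = 3, total = 14
After iteration 4: step = 4, total = 30
Loop ends.

Final answer: 30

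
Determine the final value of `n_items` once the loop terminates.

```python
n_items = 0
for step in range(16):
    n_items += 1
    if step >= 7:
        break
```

Let's trace through this code step by step.

Initialize: n_items = 0
Entering loop: for step in range(16):
After iteration 1: step = 0, n_items = 1
After iteration 2: step = 1, n_items = 2
After iteration 3: step = 2, n_items = 3
After iteration 4: step = 3, n_items = 4
After iteration 5: step = 4, n_items = 5
After iteration 6: step = 5, n_items = 6
After iteration 7: step = 6, n_items = 7
After iteration 8: step = 7, n_items = 8
Loop ends.

Final answer: 8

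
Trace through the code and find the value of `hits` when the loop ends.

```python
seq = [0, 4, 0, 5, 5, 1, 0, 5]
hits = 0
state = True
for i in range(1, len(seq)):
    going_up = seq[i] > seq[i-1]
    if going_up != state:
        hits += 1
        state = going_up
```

Let's trace through this code step by step.

Initialize: seq = [0, 4, 0, 5, 5, 1, 0, 5]
Initialize: hits = 0
Initialize: state = True
Entering loop: for i in range(1, len(seq)):
After iteration 1: i = 1, hits = 0, state = True, going_up = True
After iteration 2: i = 2, hits = 1, state = False, going_up = False
After iteration 3: i = 3, hits = 2, state = True, going_up = True
After iteration 4: i = 4, hits = 3, state = False, going_up = False
After iteration 5: i = 5, hits = 3, state = False, going_up = False
After iteration 6: i = 6, hits = 3, state = False, going_up = False
After iteration 7: i = 7, hits = 4, state = True, going_up = True
Loop ends.

Final answer: 4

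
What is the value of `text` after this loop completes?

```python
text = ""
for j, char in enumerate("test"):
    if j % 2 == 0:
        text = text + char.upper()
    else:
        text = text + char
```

Let's trace through this code step by step.

Initialize: text = ''
Entering loop: for j, char in enumerate("test"):
After iteration 1: j = 0, char = 't', text = 'T'
After iteration 2: j = 1, char = 'e', text = 'Te'
After iteration 3: j = 2, char = 's', text = 'TeS'
After iteration 4: j = 3, char = 't', text = 'TeSt'
Loop ends.

Final answer: 'TeSt'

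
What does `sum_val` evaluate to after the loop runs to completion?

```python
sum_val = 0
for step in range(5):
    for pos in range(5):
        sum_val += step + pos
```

Let's trace through this code step by step.

Initialize: sum_val = 0
Entering loop: for step in range(5):
After iteration 1: step = 0, sum_val = 10
After iteration 2: step = 1, sum_val = 25
After iteration 3: step = 2, sum_val = 45
After iteration 4: step = 3, sum_val = 70
After iteration 5: step = 4, sum_val = 100
Loop ends.

Final answer: 100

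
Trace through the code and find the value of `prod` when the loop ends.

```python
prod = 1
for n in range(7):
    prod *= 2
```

Let's trace through this code step by step.

Initialize: prod = 1
Entering loop: for n in range(7):
After iteration 1: n = 0, prod = 2
After iteration 2: n = 1, prod = 4
After iteration 3: n = 2, prod = 8
After iteration 4: n = 3, prod = 16
After iteration 5: n = 4, prod = 32
After iteration 6: n = 5, prod = 64
After iteration 7: n = 6, prod = 128
Loop ends.

Final answer: 128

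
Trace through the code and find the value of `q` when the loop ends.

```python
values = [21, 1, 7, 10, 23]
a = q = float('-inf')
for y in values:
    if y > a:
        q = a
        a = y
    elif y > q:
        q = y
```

Let's trace through this code step by step.

Initialize: values = [21, 1, 7, 10, 23]
Initialize: a = -inf
Initialize: q = -inf
Entering loop: for y in values:
After iteration 1: y = 21, a = 21, q = -inf
After iteration 2: y = 1, a = 21, q = 1
After iteration 3: y = 7, a = 21, q = 7
After iteration 4: y = 10, a = 21, q = 10
After iteration 5: y = 23, a = 23, q = 21
Loop ends.

Final answer: 21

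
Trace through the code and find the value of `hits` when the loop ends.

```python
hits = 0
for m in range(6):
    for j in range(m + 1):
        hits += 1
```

Let's trace through this code step by step.

Initialize: hits = 0
Entering loop: for m in range(6):
After iteration 1: m = 0, hits = 1, j = 0
After iteration 2: m = 1, hits = 3, j = 1
After iteration 3: m = 2, hits = 6, j = 2
After iteration 4: m = 3, hits = 10, j = 3
After iteration 5: m = 4, hits = 15, j = 4
After iteration 6: m = 5, hits = 21, j = 5
Loop ends.

Final answer: 21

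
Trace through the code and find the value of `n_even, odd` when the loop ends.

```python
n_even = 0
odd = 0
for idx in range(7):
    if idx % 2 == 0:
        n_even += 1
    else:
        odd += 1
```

Let's trace through this code step by step.

Initialize: n_even = 0
Initialize: odd = 0
Entering loop: for idx in range(7):
After iteration 1: idx = 0, n_even = 1, odd = 0
After iteration 2: idx = 1, n_even = 1, odd = 1
After iteration 3: idx = 2, n_even = 2, odd = 1
After iteration 4: idx = 3, n_even = 2, odd = 2
After iteration 5: idx = 4, n_even = 3, odd = 2
After iteration 6: idx = 5, n_even = 3, odd = 3
After iteration 7: idx = 6, n_even = 4, odd = 3
Loop ends.

Final answer: 4, 3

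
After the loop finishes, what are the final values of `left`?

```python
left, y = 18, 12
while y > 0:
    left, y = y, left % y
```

Let's trace through this code step by step.

Initialize: left = 18
Initialize: y = 12
Entering loop: while y > 0:
After iteration 1: left = 12, y = 6
After iteration 2: left = 6, y = 0
Loop ends.

Final answer: 6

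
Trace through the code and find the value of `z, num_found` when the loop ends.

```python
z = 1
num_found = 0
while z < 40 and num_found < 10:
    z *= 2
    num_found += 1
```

Let's trace through this code step by step.

Initialize: z = 1
Initialize: num_found = 0
Entering loop: while z < 40 and num_found < 10:
After iteration 1: z = 2, num_found = 1
After iteration 2: z = 4, num_found = 2
After iteration 3: z = 8, num_found = 3
After iteration 4: z = 16, num_found = 4
After iteration 5: z = 32, num_found = 5
After iteration 6: z = 64, num_found = 6
Loop ends.

Final answer: 64, 6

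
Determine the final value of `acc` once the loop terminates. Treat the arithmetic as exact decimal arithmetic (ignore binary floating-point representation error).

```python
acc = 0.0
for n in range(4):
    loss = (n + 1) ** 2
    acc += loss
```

Let's trace through this code step by step.

Initialize: acc = 0.0
Entering loop: for n in range(4):
After iteration 1: n = 0, acc = 1.0, loss = 1
After iteration 2: n = 1, acc = 5.0, loss = 4
After iteration 3: n = 2, acc = 14.0, loss = 9
After iteration 4: n = 3, acc = 30.0, loss = 16
Loop ends.

Final answer: 30.0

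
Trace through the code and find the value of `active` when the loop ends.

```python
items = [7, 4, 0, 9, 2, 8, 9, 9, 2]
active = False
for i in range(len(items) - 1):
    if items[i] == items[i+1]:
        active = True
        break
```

Let's trace through this code step by step.

Initialize: items = [7, 4, 0, 9, 2, 8, 9, 9, 2]
Initialize: active = False
Entering loop: for i in range(len(items) - 1):
After iteration 1: i = 0, active = False
After iteration 2: i = 1, active = False
After iteration 3: i = 2, active = False
After iteration 4: i = 3, active = False
After iteration 5: i = 4, active = False
After iteration 6: i = 5, active = False
After iteration 7: i = 6, active = True
Loop ends.

Final answer: True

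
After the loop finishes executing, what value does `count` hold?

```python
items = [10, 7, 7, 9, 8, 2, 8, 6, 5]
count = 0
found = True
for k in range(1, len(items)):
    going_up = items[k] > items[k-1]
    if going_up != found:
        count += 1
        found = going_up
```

Let's trace through this code step by step.

Initialize: items = [10, 7, 7, 9, 8, 2, 8, 6, 5]
Initialize: count = 0
Initialize: found = True
Entering loop: for k in range(1, len(items)):
After iteration 1: k = 1, count = 1, found = False, going_up = False
After iteration 2: k = 2, count = 1, found = False, going_up = False
After iteration 3: k = 3, count = 2, found = True, going_up = True
After iteration 4: k = 4, count = 3, found = False, going_up = False
After iteration 5: k = 5, count = 3, found = False, going_up = False
After iteration 6: k = 6, count = 4, found = True, going_up = True
After iteration 7: k = 7, count = 5, found = False, going_up = False
After iteration 8: k = 8, count = 5, found = False, going_up = False
Loop ends.

Final answer: 5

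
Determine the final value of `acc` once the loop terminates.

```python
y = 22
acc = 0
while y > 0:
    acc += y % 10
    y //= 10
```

Let's trace through this code step by step.

Initialize: y = 22
Initialize: acc = 0
Entering loop: while y > 0:
After iteration 1: y = 2, acc = 2
After iteration 2: y = 0, acc = 4
Loop ends.

Final answer: 4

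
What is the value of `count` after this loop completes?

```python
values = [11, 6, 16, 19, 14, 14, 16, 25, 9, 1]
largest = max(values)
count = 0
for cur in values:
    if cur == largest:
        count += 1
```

Let's trace through this code step by step.

Initialize: values = [11, 6, 16, 19, 14, 14, 16, 25, 9, 1]
Initialize: largest = 25
Initialize: count = 0
Entering loop: for cur in values:
After iteration 1: cur = 11, count = 0
After iteration 2: cur = 6, count = 0
After iteration 3: cur = 16, count = 0
After iteration 4: cur = 19, count = 0
After iteration 5: cur = 14, count = 0
After iteration 6: cur = 14, count = 0
After iteration 7: cur = 16, count = 0
After iteration 8: cur = 25, count = 1
After iteration 9: cur = 9, count = 1
After iteration 10: cur = 1, count = 1
Loop ends.

Final answer: 1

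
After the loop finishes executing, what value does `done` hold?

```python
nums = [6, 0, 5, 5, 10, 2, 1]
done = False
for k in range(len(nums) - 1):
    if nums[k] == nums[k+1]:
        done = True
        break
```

Let's trace through this code step by step.

Initialize: nums = [6, 0, 5, 5, 10, 2, 1]
Initialize: done = False
Entering loop: for k in range(len(nums) - 1):
After iteration 1: k = 0, done = False
After iteration 2: k = 1, done = False
After iteration 3: k = 2, done = True
Loop ends.

Final answer: True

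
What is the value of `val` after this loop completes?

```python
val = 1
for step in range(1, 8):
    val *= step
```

Let's trace through this code step by step.

Initialize: val = 1
Entering loop: for step in range(1, 8):
After iteration 1: step = 1, val = 1
After iteration 2: step = 2, val = 2
After iteration 3: step = 3, val = 6
After iteration 4: step = 4, val = 24
After iteration 5: step = 5, val = 120
After iteration 6: step = 6, val = 720
After iteration 7: step = 7, val = 5040
Loop ends.

Final answer: 5040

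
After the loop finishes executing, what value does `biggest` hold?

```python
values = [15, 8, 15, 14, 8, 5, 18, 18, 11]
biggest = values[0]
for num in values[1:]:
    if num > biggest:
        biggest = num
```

Let's trace through this code step by step.

Initialize: values = [15, 8, 15, 14, 8, 5, 18, 18, 11]
Initialize: biggest = 15
Entering loop: for num in values[1:]:
After iteration 1: num = 8, biggest = 15
After iteration 2: num = 15, biggest = 15
After iteration 3: num = 14, biggest = 15
After iteration 4: num = 8, biggest = 15
After iteration 5: num = 5, biggest = 15
After iteration 6: num = 18, biggest = 18
After iteration 7: num = 18, biggest = 18
After iteration 8: num = 11, biggest = 18
Loop ends.

Final answer: 18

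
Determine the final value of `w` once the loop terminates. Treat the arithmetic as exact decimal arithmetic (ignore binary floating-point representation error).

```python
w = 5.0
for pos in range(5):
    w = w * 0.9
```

Let's trace through this code step by step.

Initialize: w = 5.0
Entering loop: for pos in range(5):
After iteration 1: pos = 0, w = 4.5
After iteration 2: pos = 1, w = 4.05
After iteration 3: pos = 2, w = 3.645
After iteration 4: pos = 3, w = 3.2805
After iteration 5: pos = 4, w = 2.95245
Loop ends.

Final answer: 2.95245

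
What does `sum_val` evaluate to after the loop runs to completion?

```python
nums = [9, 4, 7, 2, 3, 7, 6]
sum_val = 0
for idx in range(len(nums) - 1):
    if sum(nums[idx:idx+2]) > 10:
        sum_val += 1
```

Let's trace through this code step by step.

Initialize: nums = [9, 4, 7, 2, 3, 7, 6]
Initialize: sum_val = 0
Entering loop: for idx in range(len(nums) - 1):
After iteration 1: idx = 0, sum_val = 1
After iteration 2: idx = 1, sum_val = 2
After iteration 3: idx = 2, sum_val = 2
After iteration 4: idx = 3, sum_val = 2
After iteration 5: idx = 4, sum_val = 2
After iteration 6: idx = 5, sum_val = 3
Loop ends.

Final answer: 3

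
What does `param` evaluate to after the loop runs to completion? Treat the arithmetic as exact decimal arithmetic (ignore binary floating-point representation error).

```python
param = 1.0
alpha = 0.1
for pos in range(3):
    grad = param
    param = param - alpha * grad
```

Let's trace through this code step by step.

Initialize: param = 1.0
Initialize: alpha = 0.1
Entering loop: for pos in range(3):
After iteration 1: pos = 0, param = 0.9, grad = 1.0
After iteration 2: pos = 1, param = 0.81, grad = 0.9
After iteration 3: pos = 2, param = 0.729, grad = 0.81
Loop ends.

Final answer: 0.729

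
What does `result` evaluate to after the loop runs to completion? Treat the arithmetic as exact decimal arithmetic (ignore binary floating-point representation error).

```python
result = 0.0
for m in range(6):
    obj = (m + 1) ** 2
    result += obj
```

Let's trace through this code step by step.

Initialize: result = 0.0
Entering loop: for m in range(6):
After iteration 1: m = 0, result = 1.0, obj = 1
After iteration 2: m = 1, result = 5.0, obj = 4
After iteration 3: m = 2, result = 14.0, obj = 9
After iteration 4: m = 3, result = 30.0, obj = 16
After iteration 5: m = 4, result = 55.0, obj = 25
After iteration 6: m = 5, result = 91.0, obj = 36
Loop ends.

Final answer: 91.0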